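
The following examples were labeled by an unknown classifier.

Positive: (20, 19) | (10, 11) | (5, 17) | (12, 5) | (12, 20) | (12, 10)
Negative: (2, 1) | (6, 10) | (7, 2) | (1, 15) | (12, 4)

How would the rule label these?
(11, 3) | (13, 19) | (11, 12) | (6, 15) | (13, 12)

Every 'Positive' example satisfies: sum ≥ 17. None of the 'Negative' examples do.

Negative, Positive, Positive, Positive, Positive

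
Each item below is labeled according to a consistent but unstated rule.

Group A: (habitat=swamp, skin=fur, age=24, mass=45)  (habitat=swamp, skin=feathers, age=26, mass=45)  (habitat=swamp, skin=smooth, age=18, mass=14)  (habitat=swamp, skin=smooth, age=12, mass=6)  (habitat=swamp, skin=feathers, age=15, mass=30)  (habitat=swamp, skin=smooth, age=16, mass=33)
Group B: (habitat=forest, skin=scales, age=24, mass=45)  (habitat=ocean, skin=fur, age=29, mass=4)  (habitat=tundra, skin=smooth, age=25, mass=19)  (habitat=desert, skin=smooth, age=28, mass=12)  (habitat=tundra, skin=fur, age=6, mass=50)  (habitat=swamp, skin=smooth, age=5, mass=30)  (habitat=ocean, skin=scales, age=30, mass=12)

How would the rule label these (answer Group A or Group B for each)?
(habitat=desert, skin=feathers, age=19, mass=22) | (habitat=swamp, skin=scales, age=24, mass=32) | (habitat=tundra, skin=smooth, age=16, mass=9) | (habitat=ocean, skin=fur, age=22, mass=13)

Group B, Group A, Group B, Group B

The distinguishing property — habitat is swamp AND age ≥ 6 — holds for all the 'Group A' cases and none of the 'Group B' cases.
(habitat=desert, skin=feathers, age=19, mass=22): Group B (habitat is desert, age = 19).
(habitat=swamp, skin=scales, age=24, mass=32): Group A (habitat is swamp, age = 24).
(habitat=tundra, skin=smooth, age=16, mass=9): Group B (habitat is tundra, age = 16).
(habitat=ocean, skin=fur, age=22, mass=13): Group B (habitat is ocean, age = 22).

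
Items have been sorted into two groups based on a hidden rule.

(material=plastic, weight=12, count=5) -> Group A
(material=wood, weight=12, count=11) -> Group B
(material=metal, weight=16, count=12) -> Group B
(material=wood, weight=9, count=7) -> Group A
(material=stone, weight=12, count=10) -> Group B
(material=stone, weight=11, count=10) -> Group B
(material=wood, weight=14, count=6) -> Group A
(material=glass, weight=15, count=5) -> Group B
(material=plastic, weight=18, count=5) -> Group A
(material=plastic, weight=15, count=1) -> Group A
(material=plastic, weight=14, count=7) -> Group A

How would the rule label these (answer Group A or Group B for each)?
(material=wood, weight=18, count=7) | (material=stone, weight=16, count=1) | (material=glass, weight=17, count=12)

All 'Group A' examples share one property — material is not glass AND count ≤ 7 — and every 'Group B' example lacks it.
(material=wood, weight=18, count=7): material is wood, count = 7, passes → Group A.
(material=stone, weight=16, count=1): material is stone, count = 1, passes → Group A.
(material=glass, weight=17, count=12): material is glass, count = 12, fails the rule → Group B.

Group A, Group A, Group B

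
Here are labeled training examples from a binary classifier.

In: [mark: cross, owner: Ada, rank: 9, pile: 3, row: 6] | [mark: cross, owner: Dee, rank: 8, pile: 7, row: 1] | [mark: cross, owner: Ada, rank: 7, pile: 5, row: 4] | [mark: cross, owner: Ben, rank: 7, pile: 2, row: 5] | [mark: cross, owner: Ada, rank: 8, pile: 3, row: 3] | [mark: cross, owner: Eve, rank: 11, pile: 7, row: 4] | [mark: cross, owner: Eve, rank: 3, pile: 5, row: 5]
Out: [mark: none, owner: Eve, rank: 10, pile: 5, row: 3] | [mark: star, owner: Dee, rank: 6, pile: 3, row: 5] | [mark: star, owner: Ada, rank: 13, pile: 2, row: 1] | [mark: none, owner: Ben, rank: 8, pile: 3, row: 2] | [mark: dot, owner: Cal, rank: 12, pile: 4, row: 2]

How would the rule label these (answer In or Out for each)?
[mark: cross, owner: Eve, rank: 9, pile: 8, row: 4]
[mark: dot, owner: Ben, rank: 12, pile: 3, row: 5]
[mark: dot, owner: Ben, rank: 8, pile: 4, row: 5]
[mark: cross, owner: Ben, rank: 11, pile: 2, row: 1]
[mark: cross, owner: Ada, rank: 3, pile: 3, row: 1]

In, Out, Out, In, In

Comparing the two groups points to one rule — mark is cross.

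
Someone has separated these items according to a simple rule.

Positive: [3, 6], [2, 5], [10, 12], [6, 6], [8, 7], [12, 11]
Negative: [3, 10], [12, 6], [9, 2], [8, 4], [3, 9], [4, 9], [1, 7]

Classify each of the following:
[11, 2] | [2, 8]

The common property of the 'Positive' items is: |first − second| ≤ 3. No 'Negative' item has it.
[11, 2]: |11−2| = 9 — doesn't qualify, so Negative. [2, 8]: |2−8| = 6 — doesn't qualify, so Negative.

Negative, Negative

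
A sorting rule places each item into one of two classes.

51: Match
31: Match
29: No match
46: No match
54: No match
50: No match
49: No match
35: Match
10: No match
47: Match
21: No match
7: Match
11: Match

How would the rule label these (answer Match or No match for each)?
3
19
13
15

Match, Match, No match, Match

All 'Match' examples share one property — ≡ 3 (mod 4) — and every 'No match' example lacks it.
3: 3 mod 4 = 3, meets the rule → Match.
19: 19 mod 4 = 3, meets the rule → Match.
13: 13 mod 4 = 1, doesn't match → No match.
15: 15 mod 4 = 3, meets the rule → Match.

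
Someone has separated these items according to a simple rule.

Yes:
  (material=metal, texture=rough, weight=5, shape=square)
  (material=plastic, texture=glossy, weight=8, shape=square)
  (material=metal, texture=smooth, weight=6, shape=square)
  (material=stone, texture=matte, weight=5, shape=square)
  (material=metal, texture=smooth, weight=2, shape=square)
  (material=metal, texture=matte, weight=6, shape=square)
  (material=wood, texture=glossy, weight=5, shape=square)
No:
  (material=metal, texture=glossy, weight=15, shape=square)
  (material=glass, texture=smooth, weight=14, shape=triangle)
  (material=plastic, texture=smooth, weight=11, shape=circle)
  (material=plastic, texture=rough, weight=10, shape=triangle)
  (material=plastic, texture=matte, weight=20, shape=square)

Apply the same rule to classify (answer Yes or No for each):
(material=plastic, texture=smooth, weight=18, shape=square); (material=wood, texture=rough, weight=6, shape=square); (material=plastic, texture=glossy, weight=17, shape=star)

No, Yes, No

The rule appears to be: weight ≤ 8.
(material=plastic, texture=smooth, weight=18, shape=square): No (weight = 18). (material=wood, texture=rough, weight=6, shape=square): Yes (weight = 6). (material=plastic, texture=glossy, weight=17, shape=star): No (weight = 17).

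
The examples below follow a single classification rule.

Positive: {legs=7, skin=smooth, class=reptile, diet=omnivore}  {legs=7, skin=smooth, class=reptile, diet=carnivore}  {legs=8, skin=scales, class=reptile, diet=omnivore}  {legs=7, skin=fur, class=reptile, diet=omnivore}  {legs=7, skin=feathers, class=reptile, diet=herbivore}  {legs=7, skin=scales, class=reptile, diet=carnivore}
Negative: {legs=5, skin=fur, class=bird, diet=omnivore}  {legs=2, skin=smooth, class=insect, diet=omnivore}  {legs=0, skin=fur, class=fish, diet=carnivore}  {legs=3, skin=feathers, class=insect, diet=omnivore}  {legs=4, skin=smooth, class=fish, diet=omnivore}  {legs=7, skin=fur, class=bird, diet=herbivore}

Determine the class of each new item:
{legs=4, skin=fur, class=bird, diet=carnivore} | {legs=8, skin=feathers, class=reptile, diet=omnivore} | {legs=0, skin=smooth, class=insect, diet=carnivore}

Negative, Positive, Negative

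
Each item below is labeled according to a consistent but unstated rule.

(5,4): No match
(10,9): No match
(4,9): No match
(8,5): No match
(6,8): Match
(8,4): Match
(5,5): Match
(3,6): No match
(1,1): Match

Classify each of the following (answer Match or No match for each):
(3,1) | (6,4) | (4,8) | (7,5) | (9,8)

Match, Match, Match, Match, No match

Comparing the two groups points to one rule — sum is even.
(3,1) → 3+1 = 4 → Match.
(6,4) → 6+4 = 10 → Match.
(4,8) → 4+8 = 12 → Match.
(7,5) → 7+5 = 12 → Match.
(9,8) → 9+8 = 17 → No match.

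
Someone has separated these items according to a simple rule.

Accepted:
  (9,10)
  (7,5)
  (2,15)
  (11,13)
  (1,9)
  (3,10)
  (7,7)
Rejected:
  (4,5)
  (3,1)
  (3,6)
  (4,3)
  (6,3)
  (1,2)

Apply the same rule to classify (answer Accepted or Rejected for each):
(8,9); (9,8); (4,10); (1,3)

Accepted, Accepted, Accepted, Rejected

The classifier is using: sum ≥ 10.
(8,9): 8+9 = 17, satisfies this → Accepted.
(9,8): 9+8 = 17, satisfies this → Accepted.
(4,10): 4+10 = 14, satisfies this → Accepted.
(1,3): 1+3 = 4, does not pass → Rejected.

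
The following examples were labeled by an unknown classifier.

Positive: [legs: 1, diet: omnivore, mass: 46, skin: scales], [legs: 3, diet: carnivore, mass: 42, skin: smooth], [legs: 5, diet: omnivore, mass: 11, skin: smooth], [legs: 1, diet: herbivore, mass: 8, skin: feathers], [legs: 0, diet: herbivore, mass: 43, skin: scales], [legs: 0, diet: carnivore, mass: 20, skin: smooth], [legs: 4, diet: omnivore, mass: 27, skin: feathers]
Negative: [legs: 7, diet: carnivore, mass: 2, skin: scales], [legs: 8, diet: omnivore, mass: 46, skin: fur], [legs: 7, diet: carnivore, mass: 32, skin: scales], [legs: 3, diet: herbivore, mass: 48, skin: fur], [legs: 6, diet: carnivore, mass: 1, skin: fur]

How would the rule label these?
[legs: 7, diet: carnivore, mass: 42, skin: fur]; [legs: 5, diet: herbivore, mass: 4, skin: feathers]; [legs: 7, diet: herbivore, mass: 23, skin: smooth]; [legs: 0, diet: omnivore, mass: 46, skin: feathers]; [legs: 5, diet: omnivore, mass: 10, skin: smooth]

Negative, Positive, Negative, Positive, Positive

One predicate separates the groups cleanly: mass ≤ 46 AND legs ≤ 5.
[legs: 7, diet: carnivore, mass: 42, skin: fur]: Negative (mass = 42, legs = 7).
[legs: 5, diet: herbivore, mass: 4, skin: feathers]: Positive (mass = 4, legs = 5).
[legs: 7, diet: herbivore, mass: 23, skin: smooth]: Negative (mass = 23, legs = 7).
[legs: 0, diet: omnivore, mass: 46, skin: feathers]: Positive (mass = 46, legs = 0).
[legs: 5, diet: omnivore, mass: 10, skin: smooth]: Positive (mass = 10, legs = 5).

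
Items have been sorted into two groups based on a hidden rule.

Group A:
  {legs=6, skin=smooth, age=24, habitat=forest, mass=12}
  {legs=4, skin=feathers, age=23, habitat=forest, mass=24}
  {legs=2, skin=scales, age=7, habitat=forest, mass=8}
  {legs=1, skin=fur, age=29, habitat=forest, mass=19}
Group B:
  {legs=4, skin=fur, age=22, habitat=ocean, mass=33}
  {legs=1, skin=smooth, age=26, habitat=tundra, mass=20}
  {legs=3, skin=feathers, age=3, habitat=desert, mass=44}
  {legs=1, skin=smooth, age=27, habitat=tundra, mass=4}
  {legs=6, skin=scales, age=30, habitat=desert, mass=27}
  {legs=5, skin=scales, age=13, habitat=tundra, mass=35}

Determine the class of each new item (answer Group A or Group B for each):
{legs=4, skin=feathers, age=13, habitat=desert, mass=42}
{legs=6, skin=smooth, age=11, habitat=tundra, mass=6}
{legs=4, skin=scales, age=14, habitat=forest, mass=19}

Group B, Group B, Group A

Checking candidate rules against both groups, what survives is: habitat is forest.
{legs=4, skin=feathers, age=13, habitat=desert, mass=42} — habitat is desert, hence Group B. {legs=6, skin=smooth, age=11, habitat=tundra, mass=6} — habitat is tundra, hence Group B. {legs=4, skin=scales, age=14, habitat=forest, mass=19} — habitat is forest, hence Group A.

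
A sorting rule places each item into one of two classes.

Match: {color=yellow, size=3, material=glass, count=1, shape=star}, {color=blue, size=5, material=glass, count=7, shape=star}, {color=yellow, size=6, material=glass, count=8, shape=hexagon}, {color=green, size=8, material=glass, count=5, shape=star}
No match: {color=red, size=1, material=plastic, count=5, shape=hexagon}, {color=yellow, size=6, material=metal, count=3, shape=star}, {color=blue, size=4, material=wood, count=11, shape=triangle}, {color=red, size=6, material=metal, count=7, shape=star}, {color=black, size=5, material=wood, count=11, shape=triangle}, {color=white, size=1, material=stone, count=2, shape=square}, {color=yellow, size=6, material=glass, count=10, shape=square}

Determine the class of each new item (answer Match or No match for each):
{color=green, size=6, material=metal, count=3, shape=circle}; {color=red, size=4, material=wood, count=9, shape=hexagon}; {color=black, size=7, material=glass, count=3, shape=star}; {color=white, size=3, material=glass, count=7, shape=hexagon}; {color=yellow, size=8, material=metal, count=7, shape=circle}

No match, No match, Match, Match, No match

'Match' ⟺ material is glass AND count ≤ 8.
{color=green, size=6, material=metal, count=3, shape=circle}: No match (material is metal, count = 3).
{color=red, size=4, material=wood, count=9, shape=hexagon}: No match (material is wood, count = 9).
{color=black, size=7, material=glass, count=3, shape=star}: Match (material is glass, count = 3).
{color=white, size=3, material=glass, count=7, shape=hexagon}: Match (material is glass, count = 7).
{color=yellow, size=8, material=metal, count=7, shape=circle}: No match (material is metal, count = 7).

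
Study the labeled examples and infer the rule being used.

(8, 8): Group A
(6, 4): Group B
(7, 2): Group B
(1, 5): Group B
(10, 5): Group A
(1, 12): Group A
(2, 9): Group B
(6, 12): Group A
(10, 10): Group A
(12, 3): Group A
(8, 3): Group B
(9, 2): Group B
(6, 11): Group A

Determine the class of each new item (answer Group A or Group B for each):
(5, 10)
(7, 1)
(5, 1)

Rule: sum ≥ 13. This holds for each 'Group A' example and fails for each 'Group B' one.
(5, 10): 5+10 = 15, checks out → Group A.
(7, 1): 7+1 = 8, does not satisfy this → Group B.
(5, 1): 5+1 = 6, does not satisfy this → Group B.

Group A, Group B, Group B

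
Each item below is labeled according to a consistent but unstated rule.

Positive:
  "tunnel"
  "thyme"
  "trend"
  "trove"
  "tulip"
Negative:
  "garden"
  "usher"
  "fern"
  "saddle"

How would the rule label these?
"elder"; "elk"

A rule that fits every label: contains 't' — true of each 'Positive' example, false of each 'Negative' one.
Negative: "elder", since no 't'. Negative: "elk", since no 't'.

Negative, Negative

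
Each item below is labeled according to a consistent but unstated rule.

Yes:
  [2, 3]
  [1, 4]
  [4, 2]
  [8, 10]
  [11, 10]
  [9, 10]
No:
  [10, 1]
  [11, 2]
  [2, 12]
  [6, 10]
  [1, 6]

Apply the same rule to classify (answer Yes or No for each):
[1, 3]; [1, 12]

Yes, No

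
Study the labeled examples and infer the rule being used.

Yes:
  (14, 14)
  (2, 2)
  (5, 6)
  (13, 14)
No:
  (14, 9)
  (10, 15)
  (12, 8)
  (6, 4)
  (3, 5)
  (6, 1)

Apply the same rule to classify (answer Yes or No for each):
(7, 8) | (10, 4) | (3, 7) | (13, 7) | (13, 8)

Yes, No, No, No, No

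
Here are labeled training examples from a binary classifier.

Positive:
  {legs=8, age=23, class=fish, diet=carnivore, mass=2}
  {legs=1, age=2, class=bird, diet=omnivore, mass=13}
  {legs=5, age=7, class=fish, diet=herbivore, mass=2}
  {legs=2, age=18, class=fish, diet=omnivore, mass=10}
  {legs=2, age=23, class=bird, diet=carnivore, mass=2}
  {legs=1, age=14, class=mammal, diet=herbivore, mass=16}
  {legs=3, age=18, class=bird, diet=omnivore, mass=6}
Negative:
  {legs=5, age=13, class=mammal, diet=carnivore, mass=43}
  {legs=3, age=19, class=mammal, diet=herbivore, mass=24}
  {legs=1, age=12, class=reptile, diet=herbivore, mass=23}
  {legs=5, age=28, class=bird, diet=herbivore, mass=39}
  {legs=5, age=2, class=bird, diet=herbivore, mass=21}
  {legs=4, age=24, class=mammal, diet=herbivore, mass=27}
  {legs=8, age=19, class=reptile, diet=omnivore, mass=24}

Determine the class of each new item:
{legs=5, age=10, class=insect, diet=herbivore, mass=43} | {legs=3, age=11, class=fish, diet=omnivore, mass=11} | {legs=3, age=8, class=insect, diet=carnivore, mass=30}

The common property of the 'Positive' items is: mass ≤ 16. No 'Negative' item has it.
{legs=5, age=10, class=insect, diet=herbivore, mass=43}: mass = 43 — doesn't qualify, so Negative.
{legs=3, age=11, class=fish, diet=omnivore, mass=11}: mass = 11 — checks out, so Positive.
{legs=3, age=8, class=insect, diet=carnivore, mass=30}: mass = 30 — doesn't qualify, so Negative.

Negative, Positive, Negative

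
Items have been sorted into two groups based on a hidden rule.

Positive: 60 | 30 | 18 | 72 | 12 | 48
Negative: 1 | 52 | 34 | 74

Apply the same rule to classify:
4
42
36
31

One predicate separates the groups cleanly: multiple of 3.
4: 4 = 3·1 + 1 — fails the rule, so Negative.
42: 42 = 3·14 — fits, so Positive.
36: 36 = 3·12 — fits, so Positive.
31: 31 = 3·10 + 1 — fails the rule, so Negative.

Negative, Positive, Positive, Negative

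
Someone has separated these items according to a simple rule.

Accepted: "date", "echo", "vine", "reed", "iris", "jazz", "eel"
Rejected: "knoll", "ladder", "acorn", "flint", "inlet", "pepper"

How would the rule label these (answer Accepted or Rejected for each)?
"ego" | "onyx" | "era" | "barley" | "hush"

The distinguishing property — length ≤ 4 — holds for all the 'Accepted' cases and none of the 'Rejected' cases.
"ego" → length 3 → Accepted.
"onyx" → length 4 → Accepted.
"era" → length 3 → Accepted.
"barley" → length 6 → Rejected.
"hush" → length 4 → Accepted.

Accepted, Accepted, Accepted, Rejected, Accepted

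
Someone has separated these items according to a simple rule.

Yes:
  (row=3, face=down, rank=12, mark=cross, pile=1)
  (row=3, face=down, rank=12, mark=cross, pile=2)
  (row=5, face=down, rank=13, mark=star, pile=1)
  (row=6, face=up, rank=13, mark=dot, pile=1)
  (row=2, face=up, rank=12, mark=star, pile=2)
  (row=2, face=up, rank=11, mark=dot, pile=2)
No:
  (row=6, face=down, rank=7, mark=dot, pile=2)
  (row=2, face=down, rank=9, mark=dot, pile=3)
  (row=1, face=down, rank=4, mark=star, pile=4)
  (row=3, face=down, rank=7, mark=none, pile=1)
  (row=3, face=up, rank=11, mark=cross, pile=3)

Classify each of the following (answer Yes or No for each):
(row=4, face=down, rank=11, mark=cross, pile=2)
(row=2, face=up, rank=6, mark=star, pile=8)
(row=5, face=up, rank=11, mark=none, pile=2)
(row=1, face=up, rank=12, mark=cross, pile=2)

Yes, No, Yes, Yes

Rule: rank ≥ 9 AND pile ≤ 2. This holds for each 'Yes' example and fails for each 'No' one.
(row=4, face=down, rank=11, mark=cross, pile=2): rank = 11, pile = 2, meets the rule → Yes.
(row=2, face=up, rank=6, mark=star, pile=8): rank = 6, pile = 8, does not pass → No.
(row=5, face=up, rank=11, mark=none, pile=2): rank = 11, pile = 2, meets the rule → Yes.
(row=1, face=up, rank=12, mark=cross, pile=2): rank = 12, pile = 2, meets the rule → Yes.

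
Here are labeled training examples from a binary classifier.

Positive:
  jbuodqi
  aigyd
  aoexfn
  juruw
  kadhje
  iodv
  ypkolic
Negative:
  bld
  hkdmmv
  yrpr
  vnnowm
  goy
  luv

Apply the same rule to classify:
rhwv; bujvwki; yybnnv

All 'Positive' examples share one property — has ≥ 2 vowels — and every 'Negative' example lacks it.
rhwv: 0 vowels, does not satisfy this → Negative. bujvwki: 2 vowels, checks out → Positive. yybnnv: 0 vowels, does not satisfy this → Negative.

Negative, Positive, Negative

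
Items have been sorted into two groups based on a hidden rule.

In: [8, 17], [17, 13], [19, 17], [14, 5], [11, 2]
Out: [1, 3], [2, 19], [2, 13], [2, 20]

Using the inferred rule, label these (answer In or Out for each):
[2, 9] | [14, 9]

The rule appears to be: first ≥ 3.

Out, In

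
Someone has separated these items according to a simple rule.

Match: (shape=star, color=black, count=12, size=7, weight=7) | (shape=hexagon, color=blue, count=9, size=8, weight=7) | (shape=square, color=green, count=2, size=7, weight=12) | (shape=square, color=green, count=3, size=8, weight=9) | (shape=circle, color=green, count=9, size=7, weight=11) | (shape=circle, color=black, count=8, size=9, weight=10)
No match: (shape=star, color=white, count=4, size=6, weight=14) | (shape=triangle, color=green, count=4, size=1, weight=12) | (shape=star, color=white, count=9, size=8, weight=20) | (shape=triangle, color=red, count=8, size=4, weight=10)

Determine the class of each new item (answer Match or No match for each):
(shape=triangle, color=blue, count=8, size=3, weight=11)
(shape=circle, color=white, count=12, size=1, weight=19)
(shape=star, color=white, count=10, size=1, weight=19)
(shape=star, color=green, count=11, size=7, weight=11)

No match, No match, No match, Match

One predicate separates the groups cleanly: size ≥ 6 AND weight ≤ 12.
(shape=triangle, color=blue, count=8, size=3, weight=11): No match (size = 3, weight = 11). (shape=circle, color=white, count=12, size=1, weight=19): No match (size = 1, weight = 19). (shape=star, color=white, count=10, size=1, weight=19): No match (size = 1, weight = 19). (shape=star, color=green, count=11, size=7, weight=11): Match (size = 7, weight = 11).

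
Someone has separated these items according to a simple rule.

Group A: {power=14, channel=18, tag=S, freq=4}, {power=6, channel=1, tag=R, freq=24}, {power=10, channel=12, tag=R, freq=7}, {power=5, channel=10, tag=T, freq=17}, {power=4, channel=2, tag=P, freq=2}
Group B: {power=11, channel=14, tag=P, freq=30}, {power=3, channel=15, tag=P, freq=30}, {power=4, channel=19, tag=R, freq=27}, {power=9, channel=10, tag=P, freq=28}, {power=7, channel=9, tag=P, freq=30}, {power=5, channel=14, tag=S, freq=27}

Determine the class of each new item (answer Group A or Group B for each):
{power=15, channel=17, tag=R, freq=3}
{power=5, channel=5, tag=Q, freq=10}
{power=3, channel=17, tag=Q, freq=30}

Rule: freq ≤ 24. This holds for each 'Group A' example and fails for each 'Group B' one.
{power=15, channel=17, tag=R, freq=3}: freq = 3 — checks out, so Group A.
{power=5, channel=5, tag=Q, freq=10}: freq = 10 — checks out, so Group A.
{power=3, channel=17, tag=Q, freq=30}: freq = 30 — lacks this property, so Group B.

Group A, Group A, Group B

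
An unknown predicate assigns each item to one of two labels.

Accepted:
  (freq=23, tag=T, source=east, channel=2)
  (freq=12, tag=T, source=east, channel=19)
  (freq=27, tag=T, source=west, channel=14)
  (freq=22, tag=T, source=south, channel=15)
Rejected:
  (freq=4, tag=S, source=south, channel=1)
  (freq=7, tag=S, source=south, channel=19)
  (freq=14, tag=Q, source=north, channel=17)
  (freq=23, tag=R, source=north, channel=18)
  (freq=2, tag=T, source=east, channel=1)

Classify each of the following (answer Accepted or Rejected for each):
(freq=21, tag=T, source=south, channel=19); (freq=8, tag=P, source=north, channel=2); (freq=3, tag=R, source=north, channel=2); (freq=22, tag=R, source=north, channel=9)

All 'Accepted' examples share one property — tag is T AND freq ≥ 4 — and every 'Rejected' example lacks it.
(freq=21, tag=T, source=south, channel=19): tag is T, freq = 21, satisfies this → Accepted. (freq=8, tag=P, source=north, channel=2): tag is P, freq = 8, doesn't match → Rejected. (freq=3, tag=R, source=north, channel=2): tag is R, freq = 3, doesn't match → Rejected. (freq=22, tag=R, source=north, channel=9): tag is R, freq = 22, doesn't match → Rejected.

Accepted, Rejected, Rejected, Rejected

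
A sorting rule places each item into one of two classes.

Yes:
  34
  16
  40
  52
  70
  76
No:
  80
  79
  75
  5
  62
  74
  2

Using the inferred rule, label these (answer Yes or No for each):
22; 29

Yes, No

All 'Yes' examples share one property — ≡ 4 (mod 6) — and every 'No' example lacks it.
22 → 22 mod 6 = 4 → Yes. 29 → 29 mod 6 = 5 → No.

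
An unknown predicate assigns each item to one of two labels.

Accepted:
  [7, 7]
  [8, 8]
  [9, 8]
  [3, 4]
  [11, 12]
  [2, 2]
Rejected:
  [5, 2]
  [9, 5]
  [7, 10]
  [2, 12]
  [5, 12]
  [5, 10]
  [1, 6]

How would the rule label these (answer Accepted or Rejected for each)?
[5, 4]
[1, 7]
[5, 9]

Accepted, Rejected, Rejected

Rule: |first − second| ≤ 1. This holds for each 'Accepted' example and fails for each 'Rejected' one.
Accepted: [5, 4], since |5−4| = 1. Rejected: [1, 7], since |1−7| = 6. Rejected: [5, 9], since |5−9| = 4.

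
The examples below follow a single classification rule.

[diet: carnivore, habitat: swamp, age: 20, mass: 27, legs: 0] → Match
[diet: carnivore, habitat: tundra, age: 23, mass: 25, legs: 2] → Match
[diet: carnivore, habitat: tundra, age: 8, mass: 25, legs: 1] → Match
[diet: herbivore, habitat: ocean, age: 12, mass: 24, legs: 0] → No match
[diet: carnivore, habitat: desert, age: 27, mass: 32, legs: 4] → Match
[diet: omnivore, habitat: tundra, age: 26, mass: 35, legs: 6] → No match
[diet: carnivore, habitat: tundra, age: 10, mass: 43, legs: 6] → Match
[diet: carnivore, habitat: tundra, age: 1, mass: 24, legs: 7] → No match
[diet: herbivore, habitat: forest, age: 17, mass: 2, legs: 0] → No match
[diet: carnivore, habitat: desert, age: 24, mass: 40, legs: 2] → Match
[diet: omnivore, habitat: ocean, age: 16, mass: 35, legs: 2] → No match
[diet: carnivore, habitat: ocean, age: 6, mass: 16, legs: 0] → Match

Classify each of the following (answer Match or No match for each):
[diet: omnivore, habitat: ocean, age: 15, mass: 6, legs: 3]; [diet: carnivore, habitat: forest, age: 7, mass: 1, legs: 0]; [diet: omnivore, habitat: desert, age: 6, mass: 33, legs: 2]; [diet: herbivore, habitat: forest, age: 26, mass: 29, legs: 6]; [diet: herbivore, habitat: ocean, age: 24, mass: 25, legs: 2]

No match, Match, No match, No match, No match

The rule appears to be: diet is carnivore AND age ≥ 6.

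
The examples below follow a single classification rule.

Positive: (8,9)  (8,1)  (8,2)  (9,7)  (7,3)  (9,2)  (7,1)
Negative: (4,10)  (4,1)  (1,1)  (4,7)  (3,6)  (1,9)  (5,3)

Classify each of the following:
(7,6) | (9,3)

Positive, Positive

One predicate separates the groups cleanly: first ≥ 6.
(7,6): first 7, passes → Positive.
(9,3): first 9, passes → Positive.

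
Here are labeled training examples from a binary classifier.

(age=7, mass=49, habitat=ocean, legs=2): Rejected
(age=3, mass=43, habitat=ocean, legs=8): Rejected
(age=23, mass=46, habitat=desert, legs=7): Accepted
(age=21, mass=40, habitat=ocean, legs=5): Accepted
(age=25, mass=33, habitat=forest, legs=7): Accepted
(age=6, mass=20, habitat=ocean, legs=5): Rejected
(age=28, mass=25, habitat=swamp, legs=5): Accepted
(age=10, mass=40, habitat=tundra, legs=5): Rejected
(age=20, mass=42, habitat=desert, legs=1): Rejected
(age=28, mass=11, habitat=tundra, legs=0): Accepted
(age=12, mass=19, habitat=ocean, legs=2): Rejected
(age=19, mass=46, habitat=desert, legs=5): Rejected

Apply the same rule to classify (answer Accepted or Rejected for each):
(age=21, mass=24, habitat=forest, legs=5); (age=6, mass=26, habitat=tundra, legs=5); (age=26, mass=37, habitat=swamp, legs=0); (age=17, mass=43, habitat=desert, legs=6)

Accepted, Rejected, Accepted, Rejected

The pattern is that an item is 'Accepted' exactly when: age ≥ 21.
Accepted: (age=21, mass=24, habitat=forest, legs=5), since age = 21.
Rejected: (age=6, mass=26, habitat=tundra, legs=5), since age = 6.
Accepted: (age=26, mass=37, habitat=swamp, legs=0), since age = 26.
Rejected: (age=17, mass=43, habitat=desert, legs=6), since age = 17.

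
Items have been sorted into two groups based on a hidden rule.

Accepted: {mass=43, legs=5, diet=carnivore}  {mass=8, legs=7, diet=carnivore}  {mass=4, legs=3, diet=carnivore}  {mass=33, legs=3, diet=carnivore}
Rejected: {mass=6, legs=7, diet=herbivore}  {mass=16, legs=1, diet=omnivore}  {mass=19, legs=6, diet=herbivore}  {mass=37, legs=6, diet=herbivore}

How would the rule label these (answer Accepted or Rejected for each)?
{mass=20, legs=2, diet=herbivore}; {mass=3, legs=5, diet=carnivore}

Rejected, Accepted

Every 'Accepted' example satisfies: diet is carnivore. None of the 'Rejected' examples do.
{mass=20, legs=2, diet=herbivore} → diet is herbivore → Rejected. {mass=3, legs=5, diet=carnivore} → diet is carnivore → Accepted.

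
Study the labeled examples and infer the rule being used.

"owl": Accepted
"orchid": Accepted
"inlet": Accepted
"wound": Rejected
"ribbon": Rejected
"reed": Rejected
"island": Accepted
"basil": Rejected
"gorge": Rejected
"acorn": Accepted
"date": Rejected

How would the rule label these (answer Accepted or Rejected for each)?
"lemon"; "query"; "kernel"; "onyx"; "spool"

Rejected, Rejected, Rejected, Accepted, Rejected

Every 'Accepted' example satisfies: starts with a vowel. None of the 'Rejected' examples do.
"lemon" — starts with 'l', hence Rejected. "query" — starts with 'q', hence Rejected. "kernel" — starts with 'k', hence Rejected. "onyx" — starts with 'o', hence Accepted. "spool" — starts with 's', hence Rejected.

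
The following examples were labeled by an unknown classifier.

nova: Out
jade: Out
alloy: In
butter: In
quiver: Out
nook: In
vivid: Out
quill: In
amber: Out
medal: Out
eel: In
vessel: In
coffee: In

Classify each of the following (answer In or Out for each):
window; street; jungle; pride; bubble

Out, In, Out, Out, In

All 'In' examples share one property — has a double letter — and every 'Out' example lacks it.
Out: window, since no doubled letter. In: street, since 'ee' doubled. Out: jungle, since no doubled letter. Out: pride, since no doubled letter. In: bubble, since 'bb' doubled.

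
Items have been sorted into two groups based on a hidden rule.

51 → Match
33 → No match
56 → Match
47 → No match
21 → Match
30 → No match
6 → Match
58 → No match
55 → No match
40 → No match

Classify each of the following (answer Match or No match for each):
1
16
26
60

The common property of the 'Match' items is: ≡ 1 (mod 5). No 'No match' item has it.
1 — 1 mod 5 = 1, hence Match.
16 — 16 mod 5 = 1, hence Match.
26 — 26 mod 5 = 1, hence Match.
60 — 60 mod 5 = 0, hence No match.

Match, Match, Match, No match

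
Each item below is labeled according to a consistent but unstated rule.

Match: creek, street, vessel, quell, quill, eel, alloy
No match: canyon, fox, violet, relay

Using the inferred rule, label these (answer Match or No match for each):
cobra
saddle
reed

'Match' ⟺ has a double letter.
cobra → no doubled letter → No match. saddle → 'dd' doubled → Match. reed → 'ee' doubled → Match.

No match, Match, Match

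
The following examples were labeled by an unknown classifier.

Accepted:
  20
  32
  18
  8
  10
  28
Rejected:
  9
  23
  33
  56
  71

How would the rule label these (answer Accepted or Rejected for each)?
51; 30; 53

The pattern is that an item is 'Accepted' exactly when: even AND at most 32.
51: Rejected (51 is odd, 51 > 32).
30: Accepted (30 is even, 30 ≤ 32).
53: Rejected (53 is odd, 53 > 32).

Rejected, Accepted, Rejected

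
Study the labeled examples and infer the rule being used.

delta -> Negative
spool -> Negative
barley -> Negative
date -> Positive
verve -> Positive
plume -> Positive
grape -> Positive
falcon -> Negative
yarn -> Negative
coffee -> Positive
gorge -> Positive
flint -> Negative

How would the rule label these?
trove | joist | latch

The common property of the 'Positive' items is: ends with 'e'. No 'Negative' item has it.
trove — ends with 'e', hence Positive.
joist — ends with 't', hence Negative.
latch — ends with 'h', hence Negative.

Positive, Negative, Negative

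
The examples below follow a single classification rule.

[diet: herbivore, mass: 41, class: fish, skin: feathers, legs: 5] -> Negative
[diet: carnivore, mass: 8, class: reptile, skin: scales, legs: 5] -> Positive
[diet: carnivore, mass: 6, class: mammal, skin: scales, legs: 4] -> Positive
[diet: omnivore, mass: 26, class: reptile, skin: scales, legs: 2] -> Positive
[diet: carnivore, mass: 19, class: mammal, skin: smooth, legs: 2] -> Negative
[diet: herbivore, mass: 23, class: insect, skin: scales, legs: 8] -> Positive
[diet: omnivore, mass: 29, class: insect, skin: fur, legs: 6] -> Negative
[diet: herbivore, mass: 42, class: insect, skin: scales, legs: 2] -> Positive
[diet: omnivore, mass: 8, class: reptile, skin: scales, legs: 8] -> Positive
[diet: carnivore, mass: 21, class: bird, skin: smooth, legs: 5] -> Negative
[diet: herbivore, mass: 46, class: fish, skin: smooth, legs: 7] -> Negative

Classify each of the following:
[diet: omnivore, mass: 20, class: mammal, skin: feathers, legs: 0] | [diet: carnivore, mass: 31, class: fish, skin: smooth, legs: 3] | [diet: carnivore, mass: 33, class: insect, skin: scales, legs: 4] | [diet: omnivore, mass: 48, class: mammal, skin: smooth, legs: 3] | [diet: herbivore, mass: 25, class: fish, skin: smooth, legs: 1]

One predicate separates the groups cleanly: skin is scales.
[diet: omnivore, mass: 20, class: mammal, skin: feathers, legs: 0] — skin is feathers, hence Negative.
[diet: carnivore, mass: 31, class: fish, skin: smooth, legs: 3] — skin is smooth, hence Negative.
[diet: carnivore, mass: 33, class: insect, skin: scales, legs: 4] — skin is scales, hence Positive.
[diet: omnivore, mass: 48, class: mammal, skin: smooth, legs: 3] — skin is smooth, hence Negative.
[diet: herbivore, mass: 25, class: fish, skin: smooth, legs: 1] — skin is smooth, hence Negative.

Negative, Negative, Positive, Negative, Negative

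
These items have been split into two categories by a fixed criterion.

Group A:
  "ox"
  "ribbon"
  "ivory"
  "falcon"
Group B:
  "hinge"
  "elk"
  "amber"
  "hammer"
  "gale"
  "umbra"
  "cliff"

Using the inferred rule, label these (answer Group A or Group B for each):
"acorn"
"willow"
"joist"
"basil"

The rule appears to be: contains 'o'.
"acorn": has 'o', checks out → Group A.
"willow": has 'o', checks out → Group A.
"joist": has 'o', checks out → Group A.
"basil": no 'o', does not pass → Group B.

Group A, Group A, Group A, Group B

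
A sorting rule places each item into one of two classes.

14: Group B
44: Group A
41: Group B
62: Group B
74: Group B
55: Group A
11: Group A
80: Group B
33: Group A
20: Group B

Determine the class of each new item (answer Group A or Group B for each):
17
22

Group B, Group A

Comparing the two groups points to one rule — multiple of 11.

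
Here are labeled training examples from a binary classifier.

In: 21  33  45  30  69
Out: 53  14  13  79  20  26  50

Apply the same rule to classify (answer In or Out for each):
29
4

Comparing the two groups points to one rule — multiple of 3.
Out: 29, since 29 = 3·9 + 2. Out: 4, since 4 = 3·1 + 1.

Out, Out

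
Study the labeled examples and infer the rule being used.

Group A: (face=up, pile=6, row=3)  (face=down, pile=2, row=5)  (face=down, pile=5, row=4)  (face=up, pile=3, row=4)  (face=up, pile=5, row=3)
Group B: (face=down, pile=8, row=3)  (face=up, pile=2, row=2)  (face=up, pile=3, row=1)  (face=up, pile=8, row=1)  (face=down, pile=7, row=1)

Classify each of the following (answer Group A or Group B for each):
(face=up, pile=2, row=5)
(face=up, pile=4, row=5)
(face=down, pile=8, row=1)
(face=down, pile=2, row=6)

Group A, Group A, Group B, Group A

The rule appears to be: pile ≤ 6 AND row ≥ 3.
(face=up, pile=2, row=5) → pile = 2, row = 5 → Group A.
(face=up, pile=4, row=5) → pile = 4, row = 5 → Group A.
(face=down, pile=8, row=1) → pile = 8, row = 1 → Group B.
(face=down, pile=2, row=6) → pile = 2, row = 6 → Group A.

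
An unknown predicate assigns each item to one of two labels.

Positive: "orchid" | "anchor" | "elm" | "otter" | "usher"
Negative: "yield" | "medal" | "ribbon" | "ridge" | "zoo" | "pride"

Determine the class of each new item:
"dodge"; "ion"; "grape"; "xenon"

Negative, Positive, Negative, Negative

The common property of the 'Positive' items is: starts with a vowel. No 'Negative' item has it.
Negative: "dodge", since starts with 'd'.
Positive: "ion", since starts with 'i'.
Negative: "grape", since starts with 'g'.
Negative: "xenon", since starts with 'x'.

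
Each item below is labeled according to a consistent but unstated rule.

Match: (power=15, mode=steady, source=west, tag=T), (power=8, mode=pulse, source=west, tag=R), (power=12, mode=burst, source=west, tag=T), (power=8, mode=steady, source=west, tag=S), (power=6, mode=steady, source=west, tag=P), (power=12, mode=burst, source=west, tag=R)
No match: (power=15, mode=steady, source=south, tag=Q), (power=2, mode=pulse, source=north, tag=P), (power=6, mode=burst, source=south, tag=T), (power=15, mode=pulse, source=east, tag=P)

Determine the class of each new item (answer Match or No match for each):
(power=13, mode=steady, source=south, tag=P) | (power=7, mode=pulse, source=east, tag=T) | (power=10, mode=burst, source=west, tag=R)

No match, No match, Match

The simplest hypothesis consistent with all the labels is: source is west.
(power=13, mode=steady, source=south, tag=P) — source is south, hence No match. (power=7, mode=pulse, source=east, tag=T) — source is east, hence No match. (power=10, mode=burst, source=west, tag=R) — source is west, hence Match.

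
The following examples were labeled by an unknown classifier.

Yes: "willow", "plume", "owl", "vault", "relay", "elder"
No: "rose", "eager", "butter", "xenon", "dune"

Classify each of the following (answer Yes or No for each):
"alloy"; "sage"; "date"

The simplest hypothesis consistent with all the labels is: contains 'l'.
"alloy": Yes (has 'l'). "sage": No (no 'l'). "date": No (no 'l').

Yes, No, No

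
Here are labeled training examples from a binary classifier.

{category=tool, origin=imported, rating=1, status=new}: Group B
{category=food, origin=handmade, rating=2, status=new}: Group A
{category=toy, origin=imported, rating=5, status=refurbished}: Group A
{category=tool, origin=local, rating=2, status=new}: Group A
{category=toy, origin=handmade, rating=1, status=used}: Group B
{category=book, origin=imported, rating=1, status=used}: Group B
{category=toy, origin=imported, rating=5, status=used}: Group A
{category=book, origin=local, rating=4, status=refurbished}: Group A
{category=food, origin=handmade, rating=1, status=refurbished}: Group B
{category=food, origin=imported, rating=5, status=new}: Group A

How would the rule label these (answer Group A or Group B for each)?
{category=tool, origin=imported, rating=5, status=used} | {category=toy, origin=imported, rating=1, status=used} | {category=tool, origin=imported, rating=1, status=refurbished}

All 'Group A' examples share one property — rating ≥ 2 — and every 'Group B' example lacks it.

Group A, Group B, Group B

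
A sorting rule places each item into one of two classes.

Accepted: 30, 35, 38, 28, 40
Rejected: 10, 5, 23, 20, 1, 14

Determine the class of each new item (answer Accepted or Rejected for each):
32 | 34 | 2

The rule appears to be: at least 28.

Accepted, Accepted, Rejected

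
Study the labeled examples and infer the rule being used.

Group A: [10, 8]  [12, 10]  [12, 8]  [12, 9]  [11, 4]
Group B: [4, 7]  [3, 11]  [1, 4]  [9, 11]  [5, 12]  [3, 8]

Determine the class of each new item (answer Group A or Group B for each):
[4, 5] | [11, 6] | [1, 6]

Group B, Group A, Group B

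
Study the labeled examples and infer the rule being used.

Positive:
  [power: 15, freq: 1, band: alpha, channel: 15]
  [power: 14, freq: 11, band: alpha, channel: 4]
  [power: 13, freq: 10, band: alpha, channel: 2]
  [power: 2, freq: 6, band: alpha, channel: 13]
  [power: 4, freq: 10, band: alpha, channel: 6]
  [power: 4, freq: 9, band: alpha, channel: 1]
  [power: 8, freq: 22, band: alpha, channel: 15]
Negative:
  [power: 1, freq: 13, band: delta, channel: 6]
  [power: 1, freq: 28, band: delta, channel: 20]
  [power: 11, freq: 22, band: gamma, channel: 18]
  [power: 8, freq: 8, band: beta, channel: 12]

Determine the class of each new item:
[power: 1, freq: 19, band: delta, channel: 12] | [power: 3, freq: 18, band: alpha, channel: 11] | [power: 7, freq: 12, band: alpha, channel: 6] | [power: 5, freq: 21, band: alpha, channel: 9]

A rule that fits every label: band is alpha — true of each 'Positive' example, false of each 'Negative' one.

Negative, Positive, Positive, Positive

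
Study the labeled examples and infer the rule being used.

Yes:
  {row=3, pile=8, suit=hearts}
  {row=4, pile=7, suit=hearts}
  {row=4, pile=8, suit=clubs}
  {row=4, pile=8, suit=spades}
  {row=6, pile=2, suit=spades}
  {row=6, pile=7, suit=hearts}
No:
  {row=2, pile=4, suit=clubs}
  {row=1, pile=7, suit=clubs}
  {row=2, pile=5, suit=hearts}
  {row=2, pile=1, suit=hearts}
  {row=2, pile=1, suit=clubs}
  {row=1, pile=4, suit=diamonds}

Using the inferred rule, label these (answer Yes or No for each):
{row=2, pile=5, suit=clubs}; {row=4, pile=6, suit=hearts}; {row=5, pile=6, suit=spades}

No, Yes, Yes

The simplest hypothesis consistent with all the labels is: row ≥ 3.
No: {row=2, pile=5, suit=clubs}, since row = 2.
Yes: {row=4, pile=6, suit=hearts}, since row = 4.
Yes: {row=5, pile=6, suit=spades}, since row = 5.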